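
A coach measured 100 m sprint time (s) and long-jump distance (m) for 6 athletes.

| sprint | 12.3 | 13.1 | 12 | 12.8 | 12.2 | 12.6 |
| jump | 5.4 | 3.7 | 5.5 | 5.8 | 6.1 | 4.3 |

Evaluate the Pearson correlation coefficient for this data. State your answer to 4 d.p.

n = 6, Σx = 75, Σy = 30.8, Σx² = 938.34, Σy² = 162.44, Σxy = 383.73
nΣxy − ΣxΣy = 2302.38 − 2310 = -7.62
nΣx² − (Σx)² = 5630.04 − 5625 = 5.04; nΣy² − (Σy)² = 974.64 − 948.64 = 26
r = -7.62 / √(5.04 × 26) = -7.62 / 11.4473 ≈ -0.6657

-0.6657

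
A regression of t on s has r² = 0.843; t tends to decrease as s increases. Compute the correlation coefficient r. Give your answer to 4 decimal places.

|r| = √0.843 = 0.9182
The association is negative, so r = −0.9182.

-0.9182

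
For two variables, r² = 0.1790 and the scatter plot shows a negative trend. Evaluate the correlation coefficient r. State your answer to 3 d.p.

-0.423

|r| = √0.1790 = 0.423
The association is negative, so r = −0.423.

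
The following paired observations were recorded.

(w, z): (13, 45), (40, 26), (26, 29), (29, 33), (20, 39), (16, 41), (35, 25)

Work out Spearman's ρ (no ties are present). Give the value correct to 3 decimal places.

Rank w: 1, 7, 4, 5, 3, 2, 6
Rank z: 7, 2, 3, 4, 5, 6, 1
d = rank(w) − rank(z): -6, 5, 1, 1, -2, -4, 5; Σd² = 108
ρ = 1 − 6Σd² / [n(n²−1)] = 1 − 6×108 / (7×48) = 1 − 648/336 ≈ -0.929

-0.929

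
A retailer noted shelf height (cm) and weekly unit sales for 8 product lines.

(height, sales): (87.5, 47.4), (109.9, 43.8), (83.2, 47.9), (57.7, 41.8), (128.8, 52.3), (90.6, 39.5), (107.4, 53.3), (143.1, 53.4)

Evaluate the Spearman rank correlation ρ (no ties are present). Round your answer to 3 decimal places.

Rank height: 3, 6, 2, 1, 7, 4, 5, 8
Rank sales: 4, 3, 5, 2, 6, 1, 7, 8
d = rank(height) − rank(sales): -1, 3, -3, -1, 1, 3, -2, 0; Σd² = 34
ρ = 1 − 6Σd² / [n(n²−1)] = 1 − 6×34 / (8×63) = 1 − 204/504 ≈ 0.595

0.595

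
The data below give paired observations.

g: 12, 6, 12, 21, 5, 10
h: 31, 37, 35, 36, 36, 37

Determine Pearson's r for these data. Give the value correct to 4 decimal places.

-0.1862

n = 6, Σg = 66, Σh = 212, Σg² = 890, Σh² = 7516, Σgh = 2320
nΣgh − ΣgΣh = 13920 − 13992 = -72
nΣg² − (Σg)² = 5340 − 4356 = 984; nΣh² − (Σh)² = 45096 − 44944 = 152
r = -72 / √(984 × 152) = -72 / 386.7402 ≈ -0.1862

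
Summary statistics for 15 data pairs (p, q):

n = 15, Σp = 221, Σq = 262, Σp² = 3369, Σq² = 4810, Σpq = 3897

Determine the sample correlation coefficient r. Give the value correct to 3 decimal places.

r = (nΣpq − ΣpΣq) / √[(nΣp² − (Σp)²)(nΣq² − (Σq)²)]
Numerator: 15×3897 − 221×262 = 553
Denominator: √[(50535 − 48841)(72150 − 68644)] = √[1694 × 3506] = 2437.0400
r = 553 / 2437.0400 ≈ 0.227

0.227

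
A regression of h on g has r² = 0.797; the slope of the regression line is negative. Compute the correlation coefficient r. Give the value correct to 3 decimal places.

|r| = √0.797 = 0.893
The association is negative, so r = −0.893.

-0.893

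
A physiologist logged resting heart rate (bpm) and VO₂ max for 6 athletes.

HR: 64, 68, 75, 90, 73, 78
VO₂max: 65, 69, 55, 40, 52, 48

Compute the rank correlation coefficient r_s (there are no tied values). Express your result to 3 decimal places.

Rank HR: 1, 2, 4, 6, 3, 5
Rank VO₂max: 5, 6, 4, 1, 3, 2
d = rank(HR) − rank(VO₂max): -4, -4, 0, 5, 0, 3; Σd² = 66
ρ = 1 − 6Σd² / [n(n²−1)] = 1 − 6×66 / (6×35) = 1 − 396/210 ≈ -0.886

-0.886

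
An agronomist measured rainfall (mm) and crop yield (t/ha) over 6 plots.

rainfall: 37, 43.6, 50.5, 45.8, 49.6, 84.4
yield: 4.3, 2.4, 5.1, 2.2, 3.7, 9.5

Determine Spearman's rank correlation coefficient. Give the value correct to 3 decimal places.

0.600

Rank rainfall: 1, 2, 5, 3, 4, 6
Rank yield: 4, 2, 5, 1, 3, 6
d = rank(rainfall) − rank(yield): -3, 0, 0, 2, 1, 0; Σd² = 14
ρ = 1 − 6Σd² / [n(n²−1)] = 1 − 6×14 / (6×35) = 1 − 84/210 ≈ 0.600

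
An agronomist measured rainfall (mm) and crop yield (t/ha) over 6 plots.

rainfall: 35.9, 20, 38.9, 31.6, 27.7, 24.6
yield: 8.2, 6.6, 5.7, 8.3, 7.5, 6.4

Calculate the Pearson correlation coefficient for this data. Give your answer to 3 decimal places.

n = 6, Σx = 178.7, Σy = 42.7, Σx² = 5573.03, Σy² = 309.39, Σxy = 1275.58
nΣxy − ΣxΣy = 7653.48 − 7630.49 = 22.99
nΣx² − (Σx)² = 33438.18 − 31933.69 = 1504.49; nΣy² − (Σy)² = 1856.34 − 1823.29 = 33.05
r = 22.99 / √(1504.49 × 33.05) = 22.99 / 222.9874 ≈ 0.103

0.103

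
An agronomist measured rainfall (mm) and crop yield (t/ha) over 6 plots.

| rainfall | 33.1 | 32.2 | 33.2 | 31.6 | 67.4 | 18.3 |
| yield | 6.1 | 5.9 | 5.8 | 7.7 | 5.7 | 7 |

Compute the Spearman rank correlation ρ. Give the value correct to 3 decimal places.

Rank rainfall: 4, 3, 5, 2, 6, 1
Rank yield: 4, 3, 2, 6, 1, 5
d = rank(rainfall) − rank(yield): 0, 0, 3, -4, 5, -4; Σd² = 66
ρ = 1 − 6Σd² / [n(n²−1)] = 1 − 6×66 / (6×35) = 1 − 396/210 ≈ -0.886

-0.886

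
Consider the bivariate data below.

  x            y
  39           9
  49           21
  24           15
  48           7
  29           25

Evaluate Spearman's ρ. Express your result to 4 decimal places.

-0.2000

Rank x: 3, 5, 1, 4, 2
Rank y: 2, 4, 3, 1, 5
d = rank(x) − rank(y): 1, 1, -2, 3, -3; Σd² = 24
ρ = 1 − 6Σd² / [n(n²−1)] = 1 − 6×24 / (5×24) = 1 − 144/120 ≈ -0.2000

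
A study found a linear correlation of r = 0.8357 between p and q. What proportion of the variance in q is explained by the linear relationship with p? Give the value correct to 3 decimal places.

r² = (0.8357)² = 0.698

0.698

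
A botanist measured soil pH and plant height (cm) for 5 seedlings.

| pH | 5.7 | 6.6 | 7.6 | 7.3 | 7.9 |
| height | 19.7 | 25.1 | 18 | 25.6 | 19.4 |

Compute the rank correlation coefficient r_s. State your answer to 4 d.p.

Rank pH: 1, 2, 4, 3, 5
Rank height: 3, 4, 1, 5, 2
d = rank(pH) − rank(height): -2, -2, 3, -2, 3; Σd² = 30
ρ = 1 − 6Σd² / [n(n²−1)] = 1 − 6×30 / (5×24) = 1 − 180/120 ≈ -0.5000

-0.5000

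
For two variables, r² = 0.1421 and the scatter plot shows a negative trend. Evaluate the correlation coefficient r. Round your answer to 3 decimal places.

|r| = √0.1421 = 0.377
The association is negative, so r = −0.377.

-0.377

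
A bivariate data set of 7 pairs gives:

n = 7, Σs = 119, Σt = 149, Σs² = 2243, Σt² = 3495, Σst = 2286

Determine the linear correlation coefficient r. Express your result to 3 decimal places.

-0.926

r = (nΣst − ΣsΣt) / √[(nΣs² − (Σs)²)(nΣt² − (Σt)²)]
Numerator: 7×2286 − 119×149 = -1729
Denominator: √[(15701 − 14161)(24465 − 22201)] = √[1540 × 2264] = 1867.2332
r = -1729 / 1867.2332 ≈ -0.926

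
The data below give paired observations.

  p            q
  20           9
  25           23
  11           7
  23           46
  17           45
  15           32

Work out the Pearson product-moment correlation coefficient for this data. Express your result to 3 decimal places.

0.311

n = 6, Σp = 111, Σq = 162, Σp² = 2189, Σq² = 5824, Σpq = 3135
nΣpq − ΣpΣq = 18810 − 17982 = 828
nΣp² − (Σp)² = 13134 − 12321 = 813; nΣq² − (Σq)² = 34944 − 26244 = 8700
r = 828 / √(813 × 8700) = 828 / 2659.5300 ≈ 0.311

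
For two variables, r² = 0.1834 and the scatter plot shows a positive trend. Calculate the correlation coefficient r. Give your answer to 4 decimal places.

0.4283

|r| = √0.1834 = 0.4283
The association is positive, so r = 0.4283.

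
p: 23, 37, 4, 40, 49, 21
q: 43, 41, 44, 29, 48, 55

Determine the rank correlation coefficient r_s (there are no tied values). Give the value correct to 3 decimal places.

Rank p: 3, 4, 1, 5, 6, 2
Rank q: 3, 2, 4, 1, 5, 6
d = rank(p) − rank(q): 0, 2, -3, 4, 1, -4; Σd² = 46
ρ = 1 − 6Σd² / [n(n²−1)] = 1 − 6×46 / (6×35) = 1 − 276/210 ≈ -0.314

-0.314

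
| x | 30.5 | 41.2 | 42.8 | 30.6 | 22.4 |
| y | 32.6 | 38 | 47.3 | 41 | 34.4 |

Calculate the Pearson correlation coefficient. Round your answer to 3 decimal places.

0.680

n = 5, Σx = 167.5, Σy = 193.3, Σx² = 5897.65, Σy² = 7608.41, Σxy = 6609.5
nΣxy − ΣxΣy = 33047.5 − 32377.75 = 669.75
nΣx² − (Σx)² = 29488.25 − 28056.25 = 1432; nΣy² − (Σy)² = 38042.05 − 37364.89 = 677.16
r = 669.75 / √(1432 × 677.16) = 669.75 / 984.7300 ≈ 0.680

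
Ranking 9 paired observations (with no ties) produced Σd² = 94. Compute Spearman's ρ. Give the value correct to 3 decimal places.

ρ = 1 − 6Σd² / [n(n²−1)] = 1 − 6×94 / (9×80)
  = 1 − 564/720 = 1 − 0.7833 ≈ 0.217

0.217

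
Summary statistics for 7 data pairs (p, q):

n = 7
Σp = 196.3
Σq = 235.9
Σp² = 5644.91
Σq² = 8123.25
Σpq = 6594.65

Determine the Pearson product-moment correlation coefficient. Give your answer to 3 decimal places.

-0.133

r = (nΣpq − ΣpΣq) / √[(nΣp² − (Σp)²)(nΣq² − (Σq)²)]
Numerator: 7×6594.65 − 196.3×235.9 = -144.62
Denominator: √[(39514.37 − 38533.69)(56862.75 − 55648.81)] = √[980.68 × 1213.94] = 1091.0943
r = -144.62 / 1091.0943 ≈ -0.133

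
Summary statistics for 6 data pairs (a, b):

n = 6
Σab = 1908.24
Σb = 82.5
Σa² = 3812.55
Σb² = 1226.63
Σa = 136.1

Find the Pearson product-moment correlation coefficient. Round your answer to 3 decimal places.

r = (nΣab − ΣaΣb) / √[(nΣa² − (Σa)²)(nΣb² − (Σb)²)]
Numerator: 6×1908.24 − 136.1×82.5 = 221.19
Denominator: √[(22875.3 − 18523.21)(7359.78 − 6806.25)] = √[4352.09 × 553.53] = 1552.0993
r = 221.19 / 1552.0993 ≈ 0.143

0.143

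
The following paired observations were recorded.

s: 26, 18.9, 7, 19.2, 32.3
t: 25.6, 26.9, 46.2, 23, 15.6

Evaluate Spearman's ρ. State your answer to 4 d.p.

Rank s: 4, 2, 1, 3, 5
Rank t: 3, 4, 5, 2, 1
d = rank(s) − rank(t): 1, -2, -4, 1, 4; Σd² = 38
ρ = 1 − 6Σd² / [n(n²−1)] = 1 − 6×38 / (5×24) = 1 − 228/120 ≈ -0.9000

-0.9000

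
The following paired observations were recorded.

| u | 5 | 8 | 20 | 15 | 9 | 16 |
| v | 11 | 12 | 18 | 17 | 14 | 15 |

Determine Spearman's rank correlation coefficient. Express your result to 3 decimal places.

Rank u: 1, 2, 6, 4, 3, 5
Rank v: 1, 2, 6, 5, 3, 4
d = rank(u) − rank(v): 0, 0, 0, -1, 0, 1; Σd² = 2
ρ = 1 − 6Σd² / [n(n²−1)] = 1 − 6×2 / (6×35) = 1 − 12/210 ≈ 0.943

0.943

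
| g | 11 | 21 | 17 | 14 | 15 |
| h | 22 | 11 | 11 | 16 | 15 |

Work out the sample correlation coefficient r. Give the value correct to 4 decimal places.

n = 5, Σg = 78, Σh = 75, Σg² = 1272, Σh² = 1207, Σgh = 1109
nΣgh − ΣgΣh = 5545 − 5850 = -305
nΣg² − (Σg)² = 6360 − 6084 = 276; nΣh² − (Σh)² = 6035 − 5625 = 410
r = -305 / √(276 × 410) = -305 / 336.3926 ≈ -0.9067

-0.9067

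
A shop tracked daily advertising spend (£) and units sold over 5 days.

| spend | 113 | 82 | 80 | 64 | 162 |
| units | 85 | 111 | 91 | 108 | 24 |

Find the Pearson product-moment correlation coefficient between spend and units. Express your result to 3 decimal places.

n = 5, Σx = 501, Σy = 419, Σx² = 56233, Σy² = 40067, Σxy = 36787
nΣxy − ΣxΣy = 183935 − 209919 = -25984
nΣx² − (Σx)² = 281165 − 251001 = 30164; nΣy² − (Σy)² = 200335 − 175561 = 24774
r = -25984 / √(30164 × 24774) = -25984 / 27336.4763 ≈ -0.951

-0.951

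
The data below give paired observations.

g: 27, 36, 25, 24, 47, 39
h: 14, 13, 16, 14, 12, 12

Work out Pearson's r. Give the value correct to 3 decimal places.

n = 6, Σg = 198, Σh = 81, Σg² = 6956, Σh² = 1105, Σgh = 2614
nΣgh − ΣgΣh = 15684 − 16038 = -354
nΣg² − (Σg)² = 41736 − 39204 = 2532; nΣh² − (Σh)² = 6630 − 6561 = 69
r = -354 / √(2532 × 69) = -354 / 417.9809 ≈ -0.847

-0.847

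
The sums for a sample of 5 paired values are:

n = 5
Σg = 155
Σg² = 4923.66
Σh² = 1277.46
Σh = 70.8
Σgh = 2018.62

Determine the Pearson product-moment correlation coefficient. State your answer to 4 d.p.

r = (nΣgh − ΣgΣh) / √[(nΣg² − (Σg)²)(nΣh² − (Σh)²)]
Numerator: 5×2018.62 − 155×70.8 = -880.9
Denominator: √[(24618.3 − 24025)(6387.3 − 5012.64)] = √[593.3 × 1374.66] = 903.0979
r = -880.9 / 903.0979 ≈ -0.9754

-0.9754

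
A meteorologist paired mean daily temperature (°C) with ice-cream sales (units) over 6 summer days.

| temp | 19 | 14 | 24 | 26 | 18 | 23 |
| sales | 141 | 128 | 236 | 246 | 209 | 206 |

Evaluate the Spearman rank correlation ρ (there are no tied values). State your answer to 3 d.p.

0.829

Rank temp: 3, 1, 5, 6, 2, 4
Rank sales: 2, 1, 5, 6, 4, 3
d = rank(temp) − rank(sales): 1, 0, 0, 0, -2, 1; Σd² = 6
ρ = 1 − 6Σd² / [n(n²−1)] = 1 − 6×6 / (6×35) = 1 − 36/210 ≈ 0.829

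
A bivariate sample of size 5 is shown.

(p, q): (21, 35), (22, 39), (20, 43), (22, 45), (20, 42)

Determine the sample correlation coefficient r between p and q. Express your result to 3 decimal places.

n = 5, Σp = 105, Σq = 204, Σp² = 2209, Σq² = 8384, Σpq = 4283
nΣpq − ΣpΣq = 21415 − 21420 = -5
nΣp² − (Σp)² = 11045 − 11025 = 20; nΣq² − (Σq)² = 41920 − 41616 = 304
r = -5 / √(20 × 304) = -5 / 77.9744 ≈ -0.064

-0.064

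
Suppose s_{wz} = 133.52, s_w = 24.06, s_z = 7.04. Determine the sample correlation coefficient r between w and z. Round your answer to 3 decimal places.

r = Cov(w,z) / (s_w · s_z) = 133.52 / (24.06 × 7.04)
  = 133.52 / 169.3824 ≈ 0.788

0.788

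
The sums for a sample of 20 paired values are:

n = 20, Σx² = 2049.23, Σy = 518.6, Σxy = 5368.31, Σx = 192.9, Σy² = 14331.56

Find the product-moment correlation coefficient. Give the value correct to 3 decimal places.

0.897

r = (nΣxy − ΣxΣy) / √[(nΣx² − (Σx)²)(nΣy² − (Σy)²)]
Numerator: 20×5368.31 − 192.9×518.6 = 7328.26
Denominator: √[(40984.6 − 37210.41)(286631.2 − 268945.96)] = √[3774.19 × 17685.24] = 8169.9116
r = 7328.26 / 8169.9116 ≈ 0.897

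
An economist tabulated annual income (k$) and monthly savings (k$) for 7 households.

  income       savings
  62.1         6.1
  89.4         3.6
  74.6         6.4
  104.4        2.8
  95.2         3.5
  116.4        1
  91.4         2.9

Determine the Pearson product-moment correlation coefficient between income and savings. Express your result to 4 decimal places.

n = 7, Σx = 633.5, Σy = 26.3, Σx² = 59279.25, Σy² = 120.63, Σxy = 2185.07
nΣxy − ΣxΣy = 15295.49 − 16661.05 = -1365.56
nΣx² − (Σx)² = 414954.75 − 401322.25 = 13632.5; nΣy² − (Σy)² = 844.41 − 691.69 = 152.72
r = -1365.56 / √(13632.5 × 152.72) = -1365.56 / 1442.8983 ≈ -0.9464

-0.9464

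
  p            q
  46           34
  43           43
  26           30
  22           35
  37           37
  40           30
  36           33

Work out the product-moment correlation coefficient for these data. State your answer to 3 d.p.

n = 7, Σp = 250, Σq = 242, Σp² = 9390, Σq² = 8488, Σpq = 8720
nΣpq − ΣpΣq = 61040 − 60500 = 540
nΣp² − (Σp)² = 65730 − 62500 = 3230; nΣq² − (Σq)² = 59416 − 58564 = 852
r = 540 / √(3230 × 852) = 540 / 1658.9033 ≈ 0.326

0.326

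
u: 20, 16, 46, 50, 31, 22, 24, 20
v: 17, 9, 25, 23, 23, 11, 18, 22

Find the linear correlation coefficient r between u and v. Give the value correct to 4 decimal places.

0.7107

n = 8, Σu = 229, Σv = 148, Σu² = 7693, Σv² = 2982, Σuv = 4611
nΣuv − ΣuΣv = 36888 − 33892 = 2996
nΣu² − (Σu)² = 61544 − 52441 = 9103; nΣv² − (Σv)² = 23856 − 21904 = 1952
r = 2996 / √(9103 × 1952) = 2996 / 4215.3358 ≈ 0.7107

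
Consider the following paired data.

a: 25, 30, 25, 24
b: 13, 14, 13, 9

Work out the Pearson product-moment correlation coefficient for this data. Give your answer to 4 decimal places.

n = 4, Σa = 104, Σb = 49, Σa² = 2726, Σb² = 615, Σab = 1286
nΣab − ΣaΣb = 5144 − 5096 = 48
nΣa² − (Σa)² = 10904 − 10816 = 88; nΣb² − (Σb)² = 2460 − 2401 = 59
r = 48 / √(88 × 59) = 48 / 72.0555 ≈ 0.6662

0.6662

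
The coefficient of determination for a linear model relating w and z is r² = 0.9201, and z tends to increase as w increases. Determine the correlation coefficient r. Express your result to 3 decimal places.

|r| = √0.9201 = 0.959
The association is positive, so r = 0.959.

0.959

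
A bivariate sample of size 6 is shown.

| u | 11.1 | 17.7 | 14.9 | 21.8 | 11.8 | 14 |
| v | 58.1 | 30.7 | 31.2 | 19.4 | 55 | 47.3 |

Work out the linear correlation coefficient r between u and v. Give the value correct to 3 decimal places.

n = 6, Σu = 91.3, Σv = 241.7, Σu² = 1468.99, Σv² = 10930.19, Σuv = 3387.3
nΣuv − ΣuΣv = 20323.8 − 22067.21 = -1743.41
nΣu² − (Σu)² = 8813.94 − 8335.69 = 478.25; nΣv² − (Σv)² = 65581.14 − 58418.89 = 7162.25
r = -1743.41 / √(478.25 × 7162.25) = -1743.41 / 1850.7690 ≈ -0.942

-0.942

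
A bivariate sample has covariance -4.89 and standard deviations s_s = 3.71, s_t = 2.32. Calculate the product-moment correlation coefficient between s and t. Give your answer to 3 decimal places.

-0.568

r = Cov(s,t) / (s_s · s_t) = -4.89 / (3.71 × 2.32)
  = -4.89 / 8.6072 ≈ -0.568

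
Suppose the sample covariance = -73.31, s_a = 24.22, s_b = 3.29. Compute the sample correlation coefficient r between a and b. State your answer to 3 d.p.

r = Cov(a,b) / (s_a · s_b) = -73.31 / (24.22 × 3.29)
  = -73.31 / 79.6838 ≈ -0.920

-0.920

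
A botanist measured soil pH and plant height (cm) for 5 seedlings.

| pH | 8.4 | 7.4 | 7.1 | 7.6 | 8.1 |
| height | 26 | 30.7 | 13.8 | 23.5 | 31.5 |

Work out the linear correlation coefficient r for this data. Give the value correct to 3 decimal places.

0.563

n = 5, Σx = 38.6, Σy = 125.5, Σx² = 299.1, Σy² = 3353.43, Σxy = 977.31
nΣxy − ΣxΣy = 4886.55 − 4844.3 = 42.25
nΣx² − (Σx)² = 1495.5 − 1489.96 = 5.54; nΣy² − (Σy)² = 16767.15 − 15750.25 = 1016.9
r = 42.25 / √(5.54 × 1016.9) = 42.25 / 75.0575 ≈ 0.563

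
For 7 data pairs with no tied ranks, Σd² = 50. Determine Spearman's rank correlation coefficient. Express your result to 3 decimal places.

ρ = 1 − 6Σd² / [n(n²−1)] = 1 − 6×50 / (7×48)
  = 1 − 300/336 = 1 − 0.8929 ≈ 0.107

0.107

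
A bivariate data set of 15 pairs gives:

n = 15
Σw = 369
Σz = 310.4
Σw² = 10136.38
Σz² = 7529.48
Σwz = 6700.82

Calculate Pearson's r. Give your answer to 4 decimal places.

-0.8639

r = (nΣwz − ΣwΣz) / √[(nΣw² − (Σw)²)(nΣz² − (Σz)²)]
Numerator: 15×6700.82 − 369×310.4 = -14025.3
Denominator: √[(152045.7 − 136161)(112942.2 − 96348.16)] = √[15884.7 × 16594.04] = 16235.4965
r = -14025.3 / 16235.4965 ≈ -0.8639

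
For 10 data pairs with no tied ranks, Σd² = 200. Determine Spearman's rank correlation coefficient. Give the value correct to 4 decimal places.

ρ = 1 − 6Σd² / [n(n²−1)] = 1 − 6×200 / (10×99)
  = 1 − 1200/990 = 1 − 1.21212 ≈ -0.2121

-0.2121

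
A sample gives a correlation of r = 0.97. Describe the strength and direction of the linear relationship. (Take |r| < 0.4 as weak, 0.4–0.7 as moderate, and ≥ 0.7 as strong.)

r = 0.97 > 0 so the relationship is positive.
|r| = 0.97, which falls in the strong range.

strong positive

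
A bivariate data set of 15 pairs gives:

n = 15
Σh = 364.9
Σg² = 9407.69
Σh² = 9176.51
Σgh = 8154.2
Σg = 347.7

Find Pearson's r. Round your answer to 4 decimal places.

r = (nΣgh − ΣgΣh) / √[(nΣg² − (Σg)²)(nΣh² − (Σh)²)]
Numerator: 15×8154.2 − 347.7×364.9 = -4562.73
Denominator: √[(141115.35 − 120895.29)(137647.65 − 133152.01)] = √[20220.06 × 4495.64] = 9534.2598
r = -4562.73 / 9534.2598 ≈ -0.4786

-0.4786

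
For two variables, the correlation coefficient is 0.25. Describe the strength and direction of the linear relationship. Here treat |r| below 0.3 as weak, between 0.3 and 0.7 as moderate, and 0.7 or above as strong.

weak positive

r = 0.25 > 0 so the relationship is positive.
|r| = 0.25, which falls in the weak range.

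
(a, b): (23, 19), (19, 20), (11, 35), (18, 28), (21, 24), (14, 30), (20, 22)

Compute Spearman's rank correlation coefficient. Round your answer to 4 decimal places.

Rank a: 7, 4, 1, 3, 6, 2, 5
Rank b: 1, 2, 7, 5, 4, 6, 3
d = rank(a) − rank(b): 6, 2, -6, -2, 2, -4, 2; Σd² = 104
ρ = 1 − 6Σd² / [n(n²−1)] = 1 − 6×104 / (7×48) = 1 − 624/336 ≈ -0.8571

-0.8571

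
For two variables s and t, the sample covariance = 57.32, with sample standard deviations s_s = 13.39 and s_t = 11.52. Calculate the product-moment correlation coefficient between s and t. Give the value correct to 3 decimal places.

r = Cov(s,t) / (s_s · s_t) = 57.32 / (13.39 × 11.52)
  = 57.32 / 154.2528 ≈ 0.372

0.372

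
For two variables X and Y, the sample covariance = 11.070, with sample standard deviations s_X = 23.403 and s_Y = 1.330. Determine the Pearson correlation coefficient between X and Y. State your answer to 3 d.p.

r = Cov(X,Y) / (s_X · s_Y) = 11.070 / (23.403 × 1.330)
  = 11.070 / 31.1260 ≈ 0.356

0.356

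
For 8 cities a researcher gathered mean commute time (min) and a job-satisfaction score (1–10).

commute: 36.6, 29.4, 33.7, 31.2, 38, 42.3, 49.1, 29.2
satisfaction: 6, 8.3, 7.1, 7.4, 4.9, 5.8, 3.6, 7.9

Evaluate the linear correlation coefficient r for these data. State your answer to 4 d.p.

-0.9409

n = 8, Σx = 289.5, Σy = 51, Σx² = 10809.79, Σy² = 343.08, Σxy = 1772.75
nΣxy − ΣxΣy = 14182 − 14764.5 = -582.5
nΣx² − (Σx)² = 86478.32 − 83810.25 = 2668.07; nΣy² − (Σy)² = 2744.64 − 2601 = 143.64
r = -582.5 / √(2668.07 × 143.64) = -582.5 / 619.0651 ≈ -0.9409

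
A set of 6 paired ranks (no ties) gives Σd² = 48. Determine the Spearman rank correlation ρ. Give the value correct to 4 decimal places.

-0.3714

ρ = 1 − 6Σd² / [n(n²−1)] = 1 − 6×48 / (6×35)
  = 1 − 288/210 = 1 − 1.37143 ≈ -0.3714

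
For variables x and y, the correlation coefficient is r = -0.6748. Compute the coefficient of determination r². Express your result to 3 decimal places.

r² = (-0.6748)² = 0.455

0.455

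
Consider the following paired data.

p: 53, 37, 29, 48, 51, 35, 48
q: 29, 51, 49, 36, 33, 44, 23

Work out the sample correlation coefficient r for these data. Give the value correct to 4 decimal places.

-0.8526

n = 7, Σp = 301, Σq = 265, Σp² = 13453, Σq² = 10693, Σpq = 10900
nΣpq − ΣpΣq = 76300 − 79765 = -3465
nΣp² − (Σp)² = 94171 − 90601 = 3570; nΣq² − (Σq)² = 74851 − 70225 = 4626
r = -3465 / √(3570 × 4626) = -3465 / 4063.8430 ≈ -0.8526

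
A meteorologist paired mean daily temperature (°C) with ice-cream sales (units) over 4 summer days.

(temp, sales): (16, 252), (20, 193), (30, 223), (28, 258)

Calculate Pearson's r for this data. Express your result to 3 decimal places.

n = 4, Σx = 94, Σy = 926, Σx² = 2340, Σy² = 217046, Σxy = 21806
nΣxy − ΣxΣy = 87224 − 87044 = 180
nΣx² − (Σx)² = 9360 − 8836 = 524; nΣy² − (Σy)² = 868184 − 857476 = 10708
r = 180 / √(524 × 10708) = 180 / 2368.7533 ≈ 0.076

0.076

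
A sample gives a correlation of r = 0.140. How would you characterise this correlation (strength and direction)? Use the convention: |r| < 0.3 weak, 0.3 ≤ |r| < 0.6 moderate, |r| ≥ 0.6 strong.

weak positive

r = 0.140 > 0 so the relationship is positive.
|r| = 0.140, which falls in the weak range.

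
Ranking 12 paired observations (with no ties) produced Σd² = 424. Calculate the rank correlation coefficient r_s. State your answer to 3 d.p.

-0.483

ρ = 1 − 6Σd² / [n(n²−1)] = 1 − 6×424 / (12×143)
  = 1 − 2544/1716 = 1 − 1.4825 ≈ -0.483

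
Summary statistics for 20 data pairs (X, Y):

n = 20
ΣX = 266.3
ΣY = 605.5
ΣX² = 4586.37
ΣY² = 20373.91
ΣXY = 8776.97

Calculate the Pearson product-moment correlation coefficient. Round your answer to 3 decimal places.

r = (nΣXY − ΣXΣY) / √[(nΣX² − (ΣX)²)(nΣY² − (ΣY)²)]
Numerator: 20×8776.97 − 266.3×605.5 = 14294.75
Denominator: √[(91727.4 − 70915.69)(407478.2 − 366630.25)] = √[20811.71 × 40847.95] = 29156.7435
r = 14294.75 / 29156.7435 ≈ 0.490

0.490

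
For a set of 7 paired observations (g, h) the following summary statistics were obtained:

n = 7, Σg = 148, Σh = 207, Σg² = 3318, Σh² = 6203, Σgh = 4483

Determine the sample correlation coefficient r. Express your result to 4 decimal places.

r = (nΣgh − ΣgΣh) / √[(nΣg² − (Σg)²)(nΣh² − (Σh)²)]
Numerator: 7×4483 − 148×207 = 745
Denominator: √[(23226 − 21904)(43421 − 42849)] = √[1322 × 572] = 869.5884
r = 745 / 869.5884 ≈ 0.8567

0.8567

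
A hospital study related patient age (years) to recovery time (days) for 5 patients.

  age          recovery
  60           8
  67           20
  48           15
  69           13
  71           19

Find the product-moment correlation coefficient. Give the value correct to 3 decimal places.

n = 5, Σx = 315, Σy = 75, Σx² = 20195, Σy² = 1219, Σxy = 4786
nΣxy − ΣxΣy = 23930 − 23625 = 305
nΣx² − (Σx)² = 100975 − 99225 = 1750; nΣy² − (Σy)² = 6095 − 5625 = 470
r = 305 / √(1750 × 470) = 305 / 906.9179 ≈ 0.336

0.336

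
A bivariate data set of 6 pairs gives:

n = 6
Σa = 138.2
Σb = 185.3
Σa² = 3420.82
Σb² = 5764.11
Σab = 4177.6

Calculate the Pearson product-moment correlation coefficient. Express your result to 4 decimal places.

r = (nΣab − ΣaΣb) / √[(nΣa² − (Σa)²)(nΣb² − (Σb)²)]
Numerator: 6×4177.6 − 138.2×185.3 = -542.86
Denominator: √[(20524.92 − 19099.24)(34584.66 − 34336.09)] = √[1425.68 × 248.57] = 595.2993
r = -542.86 / 595.2993 ≈ -0.9119

-0.9119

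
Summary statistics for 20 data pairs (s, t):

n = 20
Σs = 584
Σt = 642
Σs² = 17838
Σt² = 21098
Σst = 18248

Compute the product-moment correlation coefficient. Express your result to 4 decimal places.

r = (nΣst − ΣsΣt) / √[(nΣs² − (Σs)²)(nΣt² − (Σt)²)]
Numerator: 20×18248 − 584×642 = -9968
Denominator: √[(356760 − 341056)(421960 − 412164)] = √[15704 × 9796] = 12403.0796
r = -9968 / 12403.0796 ≈ -0.8037

-0.8037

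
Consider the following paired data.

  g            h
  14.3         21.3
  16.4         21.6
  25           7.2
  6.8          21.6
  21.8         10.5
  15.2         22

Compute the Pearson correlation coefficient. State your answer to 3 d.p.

n = 6, Σg = 99.5, Σh = 104.2, Σg² = 1850.97, Σh² = 2032.9, Σgh = 1549.01
nΣgh − ΣgΣh = 9294.06 − 10367.9 = -1073.84
nΣg² − (Σg)² = 11105.82 − 9900.25 = 1205.57; nΣh² − (Σh)² = 12197.4 − 10857.64 = 1339.76
r = -1073.84 / √(1205.57 × 1339.76) = -1073.84 / 1270.8951 ≈ -0.845

-0.845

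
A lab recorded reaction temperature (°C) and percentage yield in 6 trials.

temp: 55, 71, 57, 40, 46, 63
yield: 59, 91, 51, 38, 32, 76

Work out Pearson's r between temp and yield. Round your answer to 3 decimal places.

0.943

n = 6, Σx = 332, Σy = 347, Σx² = 19000, Σy² = 22607, Σxy = 20393
nΣxy − ΣxΣy = 122358 − 115204 = 7154
nΣx² − (Σx)² = 114000 − 110224 = 3776; nΣy² − (Σy)² = 135642 − 120409 = 15233
r = 7154 / √(3776 × 15233) = 7154 / 7584.1814 ≈ 0.943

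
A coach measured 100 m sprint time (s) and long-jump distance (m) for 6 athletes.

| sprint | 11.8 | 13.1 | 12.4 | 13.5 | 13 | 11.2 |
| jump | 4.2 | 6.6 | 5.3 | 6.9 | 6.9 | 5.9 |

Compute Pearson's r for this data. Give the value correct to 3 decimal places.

0.680

n = 6, Σx = 75, Σy = 35.8, Σx² = 941.3, Σy² = 219.32, Σxy = 450.67
nΣxy − ΣxΣy = 2704.02 − 2685 = 19.02
nΣx² − (Σx)² = 5647.8 − 5625 = 22.8; nΣy² − (Σy)² = 1315.92 − 1281.64 = 34.28
r = 19.02 / √(22.8 × 34.28) = 19.02 / 27.9568 ≈ 0.680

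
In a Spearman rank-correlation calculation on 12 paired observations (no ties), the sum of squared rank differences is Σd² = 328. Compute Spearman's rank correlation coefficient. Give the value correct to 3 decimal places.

-0.147

ρ = 1 − 6Σd² / [n(n²−1)] = 1 − 6×328 / (12×143)
  = 1 − 1968/1716 = 1 − 1.1469 ≈ -0.147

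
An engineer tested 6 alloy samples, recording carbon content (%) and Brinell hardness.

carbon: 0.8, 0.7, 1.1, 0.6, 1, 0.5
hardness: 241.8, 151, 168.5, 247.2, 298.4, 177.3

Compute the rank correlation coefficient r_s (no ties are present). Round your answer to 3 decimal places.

Rank carbon: 4, 3, 6, 2, 5, 1
Rank hardness: 4, 1, 2, 5, 6, 3
d = rank(carbon) − rank(hardness): 0, 2, 4, -3, -1, -2; Σd² = 34
ρ = 1 − 6Σd² / [n(n²−1)] = 1 − 6×34 / (6×35) = 1 − 204/210 ≈ 0.029

0.029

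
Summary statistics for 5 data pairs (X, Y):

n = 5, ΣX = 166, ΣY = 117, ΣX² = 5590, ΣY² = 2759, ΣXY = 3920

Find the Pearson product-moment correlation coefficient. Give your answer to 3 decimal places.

r = (nΣXY − ΣXΣY) / √[(nΣX² − (ΣX)²)(nΣY² − (ΣY)²)]
Numerator: 5×3920 − 166×117 = 178
Denominator: √[(27950 − 27556)(13795 − 13689)] = √[394 × 106] = 204.3624
r = 178 / 204.3624 ≈ 0.871

0.871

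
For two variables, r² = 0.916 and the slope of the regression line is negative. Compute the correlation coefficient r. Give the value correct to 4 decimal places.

|r| = √0.916 = 0.9571
The association is negative, so r = −0.9571.

-0.9571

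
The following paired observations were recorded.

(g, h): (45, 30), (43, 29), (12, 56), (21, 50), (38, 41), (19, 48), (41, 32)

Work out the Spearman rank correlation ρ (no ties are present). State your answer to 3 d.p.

Rank g: 7, 6, 1, 3, 4, 2, 5
Rank h: 2, 1, 7, 6, 4, 5, 3
d = rank(g) − rank(h): 5, 5, -6, -3, 0, -3, 2; Σd² = 108
ρ = 1 − 6Σd² / [n(n²−1)] = 1 − 6×108 / (7×48) = 1 − 648/336 ≈ -0.929

-0.929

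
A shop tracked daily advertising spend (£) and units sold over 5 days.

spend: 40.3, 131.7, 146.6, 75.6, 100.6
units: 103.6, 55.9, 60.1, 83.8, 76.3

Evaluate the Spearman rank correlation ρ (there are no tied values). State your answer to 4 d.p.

Rank spend: 1, 4, 5, 2, 3
Rank units: 5, 1, 2, 4, 3
d = rank(spend) − rank(units): -4, 3, 3, -2, 0; Σd² = 38
ρ = 1 − 6Σd² / [n(n²−1)] = 1 − 6×38 / (5×24) = 1 − 228/120 ≈ -0.9000

-0.9000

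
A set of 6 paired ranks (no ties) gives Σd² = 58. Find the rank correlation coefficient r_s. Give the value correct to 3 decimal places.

ρ = 1 − 6Σd² / [n(n²−1)] = 1 − 6×58 / (6×35)
  = 1 − 348/210 = 1 − 1.6571 ≈ -0.657

-0.657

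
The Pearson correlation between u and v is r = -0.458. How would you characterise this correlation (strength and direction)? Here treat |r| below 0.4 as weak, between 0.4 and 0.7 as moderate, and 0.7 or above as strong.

r = -0.458 < 0 so the relationship is negative.
|r| = 0.458, which falls in the moderate range.

moderate negative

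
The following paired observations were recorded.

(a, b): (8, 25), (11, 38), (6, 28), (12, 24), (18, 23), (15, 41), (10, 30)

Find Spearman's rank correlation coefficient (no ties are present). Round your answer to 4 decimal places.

-0.1429

Rank a: 2, 4, 1, 5, 7, 6, 3
Rank b: 3, 6, 4, 2, 1, 7, 5
d = rank(a) − rank(b): -1, -2, -3, 3, 6, -1, -2; Σd² = 64
ρ = 1 − 6Σd² / [n(n²−1)] = 1 − 6×64 / (7×48) = 1 − 384/336 ≈ -0.1429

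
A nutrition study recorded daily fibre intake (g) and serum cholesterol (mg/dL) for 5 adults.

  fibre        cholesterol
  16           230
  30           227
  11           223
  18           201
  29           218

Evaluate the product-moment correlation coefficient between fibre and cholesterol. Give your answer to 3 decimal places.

n = 5, Σx = 104, Σy = 1099, Σx² = 2442, Σy² = 242083, Σxy = 22883
nΣxy − ΣxΣy = 114415 − 114296 = 119
nΣx² − (Σx)² = 12210 − 10816 = 1394; nΣy² − (Σy)² = 1210415 − 1207801 = 2614
r = 119 / √(1394 × 2614) = 119 / 1908.9044 ≈ 0.062

0.062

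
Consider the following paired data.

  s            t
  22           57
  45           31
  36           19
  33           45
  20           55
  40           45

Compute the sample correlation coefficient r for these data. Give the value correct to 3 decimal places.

-0.712

n = 6, Σs = 196, Σt = 252, Σs² = 6894, Σt² = 11646, Σst = 7718
nΣst − ΣsΣt = 46308 − 49392 = -3084
nΣs² − (Σs)² = 41364 − 38416 = 2948; nΣt² − (Σt)² = 69876 − 63504 = 6372
r = -3084 / √(2948 × 6372) = -3084 / 4334.1269 ≈ -0.712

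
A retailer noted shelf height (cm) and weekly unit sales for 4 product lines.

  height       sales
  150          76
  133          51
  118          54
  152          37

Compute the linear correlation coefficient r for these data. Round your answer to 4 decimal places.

0.0524

n = 4, Σx = 553, Σy = 218, Σx² = 77217, Σy² = 12662, Σxy = 30179
nΣxy − ΣxΣy = 120716 − 120554 = 162
nΣx² − (Σx)² = 308868 − 305809 = 3059; nΣy² − (Σy)² = 50648 − 47524 = 3124
r = 162 / √(3059 × 3124) = 162 / 3091.3292 ≈ 0.0524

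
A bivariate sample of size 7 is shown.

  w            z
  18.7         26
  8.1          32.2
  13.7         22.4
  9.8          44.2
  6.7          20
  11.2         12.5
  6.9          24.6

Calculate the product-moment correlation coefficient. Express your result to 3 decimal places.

n = 7, Σw = 75.1, Σz = 181.9, Σw² = 916.97, Σz² = 5329.65, Σwz = 1930.8
nΣwz − ΣwΣz = 13515.6 − 13660.69 = -145.09
nΣw² − (Σw)² = 6418.79 − 5640.01 = 778.78; nΣz² − (Σz)² = 37307.55 − 33087.61 = 4219.94
r = -145.09 / √(778.78 × 4219.94) = -145.09 / 1812.8444 ≈ -0.080

-0.080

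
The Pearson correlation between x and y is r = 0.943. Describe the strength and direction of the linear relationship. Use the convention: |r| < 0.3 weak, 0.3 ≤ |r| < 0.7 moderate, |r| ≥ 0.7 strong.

strong positive

r = 0.943 > 0 so the relationship is positive.
|r| = 0.943, which falls in the strong range.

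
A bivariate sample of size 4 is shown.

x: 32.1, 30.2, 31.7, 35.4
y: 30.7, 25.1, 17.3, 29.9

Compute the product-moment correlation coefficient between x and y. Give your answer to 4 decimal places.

0.4527

n = 4, Σx = 129.4, Σy = 103, Σx² = 4200.5, Σy² = 2765.8, Σxy = 3350.36
nΣxy − ΣxΣy = 13401.44 − 13328.2 = 73.24
nΣx² − (Σx)² = 16802 − 16744.36 = 57.64; nΣy² − (Σy)² = 11063.2 − 10609 = 454.2
r = 73.24 / √(57.64 × 454.2) = 73.24 / 161.8026 ≈ 0.4527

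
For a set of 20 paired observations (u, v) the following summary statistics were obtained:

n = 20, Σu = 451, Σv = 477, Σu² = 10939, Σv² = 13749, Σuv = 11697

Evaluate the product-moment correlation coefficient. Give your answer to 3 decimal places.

r = (nΣuv − ΣuΣv) / √[(nΣu² − (Σu)²)(nΣv² − (Σv)²)]
Numerator: 20×11697 − 451×477 = 18813
Denominator: √[(218780 − 203401)(274980 − 227529)] = √[15379 × 47451] = 27013.8655
r = 18813 / 27013.8655 ≈ 0.696

0.696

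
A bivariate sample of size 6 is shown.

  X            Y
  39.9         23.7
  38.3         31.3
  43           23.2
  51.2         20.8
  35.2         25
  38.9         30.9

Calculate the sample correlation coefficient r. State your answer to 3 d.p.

-0.624

n = 6, ΣX = 246.5, ΣY = 154.9, ΣX² = 10281.59, ΣY² = 4092.07, ΣXY = 6288.99
nΣXY − ΣXΣY = 37733.94 − 38182.85 = -448.91
nΣX² − (ΣX)² = 61689.54 − 60762.25 = 927.29; nΣY² − (ΣY)² = 24552.42 − 23994.01 = 558.41
r = -448.91 / √(927.29 × 558.41) = -448.91 / 719.5888 ≈ -0.624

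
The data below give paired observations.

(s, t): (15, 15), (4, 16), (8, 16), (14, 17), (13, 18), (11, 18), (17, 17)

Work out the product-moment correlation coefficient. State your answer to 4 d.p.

n = 7, Σs = 82, Σt = 117, Σs² = 1080, Σt² = 1963, Σst = 1376
nΣst − ΣsΣt = 9632 − 9594 = 38
nΣs² − (Σs)² = 7560 − 6724 = 836; nΣt² − (Σt)² = 13741 − 13689 = 52
r = 38 / √(836 × 52) = 38 / 208.4994 ≈ 0.1823

0.1823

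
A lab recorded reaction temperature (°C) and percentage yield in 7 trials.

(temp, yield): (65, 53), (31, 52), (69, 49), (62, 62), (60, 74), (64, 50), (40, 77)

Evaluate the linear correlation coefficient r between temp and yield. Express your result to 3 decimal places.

-0.287

n = 7, Σx = 391, Σy = 417, Σx² = 23087, Σy² = 25663, Σxy = 23002
nΣxy − ΣxΣy = 161014 − 163047 = -2033
nΣx² − (Σx)² = 161609 − 152881 = 8728; nΣy² − (Σy)² = 179641 − 173889 = 5752
r = -2033 / √(8728 × 5752) = -2033 / 7085.4397 ≈ -0.287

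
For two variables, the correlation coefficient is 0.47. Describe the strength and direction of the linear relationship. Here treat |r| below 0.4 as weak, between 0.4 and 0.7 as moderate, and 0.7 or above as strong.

r = 0.47 > 0 so the relationship is positive.
|r| = 0.47, which falls in the moderate range.

moderate positive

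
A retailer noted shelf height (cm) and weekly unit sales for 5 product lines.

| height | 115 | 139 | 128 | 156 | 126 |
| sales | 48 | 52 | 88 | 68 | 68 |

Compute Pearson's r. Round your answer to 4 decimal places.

n = 5, Σx = 664, Σy = 324, Σx² = 89142, Σy² = 22000, Σxy = 43188
nΣxy − ΣxΣy = 215940 − 215136 = 804
nΣx² − (Σx)² = 445710 − 440896 = 4814; nΣy² − (Σy)² = 110000 − 104976 = 5024
r = 804 / √(4814 × 5024) = 804 / 4917.8792 ≈ 0.1635

0.1635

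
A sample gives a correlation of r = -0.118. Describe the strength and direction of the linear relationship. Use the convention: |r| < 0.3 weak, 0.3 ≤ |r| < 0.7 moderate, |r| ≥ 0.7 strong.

r = -0.118 < 0 so the relationship is negative.
|r| = 0.118, which falls in the weak range.

weak negative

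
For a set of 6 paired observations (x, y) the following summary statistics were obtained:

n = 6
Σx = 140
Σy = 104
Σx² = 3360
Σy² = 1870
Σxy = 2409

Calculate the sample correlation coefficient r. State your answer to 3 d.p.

-0.223

r = (nΣxy − ΣxΣy) / √[(nΣx² − (Σx)²)(nΣy² − (Σy)²)]
Numerator: 6×2409 − 140×104 = -106
Denominator: √[(20160 − 19600)(11220 − 10816)] = √[560 × 404] = 475.6469
r = -106 / 475.6469 ≈ -0.223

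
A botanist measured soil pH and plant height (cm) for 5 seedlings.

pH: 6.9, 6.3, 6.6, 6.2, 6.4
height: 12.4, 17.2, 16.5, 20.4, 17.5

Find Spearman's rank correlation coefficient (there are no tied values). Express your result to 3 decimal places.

Rank pH: 5, 2, 4, 1, 3
Rank height: 1, 3, 2, 5, 4
d = rank(pH) − rank(height): 4, -1, 2, -4, -1; Σd² = 38
ρ = 1 − 6Σd² / [n(n²−1)] = 1 − 6×38 / (5×24) = 1 − 228/120 ≈ -0.900

-0.900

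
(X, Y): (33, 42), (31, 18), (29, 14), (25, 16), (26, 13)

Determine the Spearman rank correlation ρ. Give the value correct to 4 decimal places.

0.7000

Rank X: 5, 4, 3, 1, 2
Rank Y: 5, 4, 2, 3, 1
d = rank(X) − rank(Y): 0, 0, 1, -2, 1; Σd² = 6
ρ = 1 − 6Σd² / [n(n²−1)] = 1 − 6×6 / (5×24) = 1 − 36/120 ≈ 0.7000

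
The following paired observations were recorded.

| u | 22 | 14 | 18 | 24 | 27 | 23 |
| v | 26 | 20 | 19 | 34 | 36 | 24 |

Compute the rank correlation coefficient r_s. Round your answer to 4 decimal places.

Rank u: 3, 1, 2, 5, 6, 4
Rank v: 4, 2, 1, 5, 6, 3
d = rank(u) − rank(v): -1, -1, 1, 0, 0, 1; Σd² = 4
ρ = 1 − 6Σd² / [n(n²−1)] = 1 − 6×4 / (6×35) = 1 − 24/210 ≈ 0.8857

0.8857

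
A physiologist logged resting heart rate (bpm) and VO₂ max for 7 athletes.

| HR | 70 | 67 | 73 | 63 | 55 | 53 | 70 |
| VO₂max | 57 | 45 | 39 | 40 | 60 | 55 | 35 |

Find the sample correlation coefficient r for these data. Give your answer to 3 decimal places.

-0.622

n = 7, Σx = 451, Σy = 331, Σx² = 29421, Σy² = 16245, Σxy = 21037
nΣxy − ΣxΣy = 147259 − 149281 = -2022
nΣx² − (Σx)² = 205947 − 203401 = 2546; nΣy² − (Σy)² = 113715 − 109561 = 4154
r = -2022 / √(2546 × 4154) = -2022 / 3252.0892 ≈ -0.622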